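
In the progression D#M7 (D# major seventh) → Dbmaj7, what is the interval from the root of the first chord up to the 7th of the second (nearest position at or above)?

The root of D#M7 (D# major seventh) is D#; the 7th of Dbmaj7 is C.
From D# to C: 9 semitones over a seventh = diminished.

diminished seventh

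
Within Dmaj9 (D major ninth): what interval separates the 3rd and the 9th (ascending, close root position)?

Dmaj9 (D major ninth) is spelled D, F♯, A, C♯, E.
3rd = F♯; 9th = E.
7 letter names make it a seventh; at 10 semitones (a half step narrower than major) the quality is minor.

minor 7th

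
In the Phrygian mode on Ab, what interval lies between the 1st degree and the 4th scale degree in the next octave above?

Ab phrygian: Ab Bbb Cb Db Eb Fb Gb.
The 1st degree is Ab and the 4th degree (up an octave) is Db.
From Ab to Db is 17 semitones, exactly the perfect eleventh.

perfect 11th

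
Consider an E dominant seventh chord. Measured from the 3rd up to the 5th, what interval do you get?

minor 3rd

Spelling the chord: E-G#-B-D.
So we need the interval from G# up to B.
3 letter names make it a third; at 3 semitones (a half step narrower than major) the quality is minor.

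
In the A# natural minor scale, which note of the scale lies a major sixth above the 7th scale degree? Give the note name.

The scale is A# B# C# D# E# F# G#.
The 7th scale degree is G#; a major sixth above that is E# — scale degree 5.

E#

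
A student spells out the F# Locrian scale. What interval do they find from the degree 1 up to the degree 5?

F# locrian: F# G A B C D E.
Degree 1 = F#; degree 5 = C.
5 letter names make it a fifth; at 6 semitones (a half step narrower than perfect) the quality is diminished.

d5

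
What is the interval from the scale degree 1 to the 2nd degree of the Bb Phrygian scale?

minor 2nd

The scale runs Bb Cb Db Eb F Gb Ab.
That puts Bb below Cb.
Bb up to Cb is 1 semitone, a half step narrower than a major second, so the interval is minor.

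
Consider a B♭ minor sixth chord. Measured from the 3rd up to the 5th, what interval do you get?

Spelling the chord: B♭-D♭-F-G.
The 3rd is D♭ and the 5th is F.
From D♭ to F is 4 semitones, exactly the major third.

major third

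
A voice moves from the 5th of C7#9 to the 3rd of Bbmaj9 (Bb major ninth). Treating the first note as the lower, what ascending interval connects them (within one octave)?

P5

The 5th of C7#9 is G; the 3rd of Bbmaj9 (Bb major ninth) is D.
Counting 5 letters and 7 half steps from G gives a perfect fifth.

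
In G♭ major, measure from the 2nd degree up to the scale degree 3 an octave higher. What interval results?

The scale runs G♭ A♭ B♭ C♭ D♭ E♭ F.
So we need the interval from A♭ up to B♭.
From A♭ to B♭ is 14 semitones, exactly the major ninth.

major ninth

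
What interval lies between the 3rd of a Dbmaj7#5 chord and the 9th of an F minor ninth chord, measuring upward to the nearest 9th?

The 3rd of Dbmaj7#5 is F; the 9th of F minor ninth is G.
F up to G spans 2 letter names and 2 semitones — a major second.

M2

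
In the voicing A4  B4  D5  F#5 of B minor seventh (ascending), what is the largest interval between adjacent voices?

major 3rd

Adjacent intervals: A4→B4 = major second; B4→D5 = minor third; D5→F#5 = major third.
The largest is D5 to F#5, a major third (4 semitones).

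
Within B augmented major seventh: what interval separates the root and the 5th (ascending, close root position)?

Bmaj7#5 (B augmented major seventh): B, D♯, F𝄪, A♯.
So we need the interval from B up to F𝄪.
5 letter names make it a fifth; at 8 semitones (a half step wider than perfect) the quality is augmented.

augmented fifth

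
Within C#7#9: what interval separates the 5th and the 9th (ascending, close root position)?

C#7#9 is spelled C#–E#–G#–B–D##.
That puts G# below D##.
5 letter names make it a fifth; at 8 semitones (a half step wider than perfect) the quality is augmented.

augmented fifth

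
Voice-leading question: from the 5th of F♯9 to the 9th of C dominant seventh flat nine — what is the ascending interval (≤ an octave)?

diminished second

F♯9 has C♯ as its 5th, and C dominant seventh flat nine has D♭ as its 9th.
2 letter names make it a second; at 0 semitones (a whole step narrower than major) the quality is diminished.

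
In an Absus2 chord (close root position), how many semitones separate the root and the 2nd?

Spelling the chord: Ab-Bb-Eb.
Ab to Bb is a major second: 2 semitones.

2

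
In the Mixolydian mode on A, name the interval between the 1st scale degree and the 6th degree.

The scale runs A B C# D E F# G.
That puts A below F#.
From A to F# is 9 semitones, exactly the major sixth.

major sixth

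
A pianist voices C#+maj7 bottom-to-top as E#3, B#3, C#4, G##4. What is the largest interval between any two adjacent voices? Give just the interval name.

augmented fifth

Adjacent intervals: E#3→B#3 = perfect fifth; B#3→C#4 = minor second; C#4→G##4 = augmented fifth.
The largest is C#4 to G##4, an augmented fifth (8 semitones).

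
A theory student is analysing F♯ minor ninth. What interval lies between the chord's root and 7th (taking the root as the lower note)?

F♯m9 (F♯ minor ninth) is spelled F♯, A, C♯, E, G♯.
So we need the interval from F♯ up to E.
From F♯ to E: 10 semitones over a seventh = minor.

minor seventh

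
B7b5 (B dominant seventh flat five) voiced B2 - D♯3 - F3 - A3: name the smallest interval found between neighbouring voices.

d3

Adjacent intervals: B2→D♯3 = major third; D♯3→F3 = diminished third; F3→A3 = major third.
The smallest is D♯3 to F3, a diminished third (2 semitones).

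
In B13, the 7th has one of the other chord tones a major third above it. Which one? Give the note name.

C#

Spelling the chord: B–D#–F#–A–C#–G#.
The 7th is A. A major third above A is C#.
C# is the chord's 9th.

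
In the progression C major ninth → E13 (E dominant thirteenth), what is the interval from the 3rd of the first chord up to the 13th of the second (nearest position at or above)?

The 3rd of C major ninth is E; the 13th of E13 (E dominant thirteenth) is C#.
E up to C# spans 6 letter names and 9 semitones — a major sixth.

major 6th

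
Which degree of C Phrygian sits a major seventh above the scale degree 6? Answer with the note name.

The scale is C Db Eb F G Ab Bb.
The scale degree 6 is Ab; a major seventh above that is G — scale degree 5.

G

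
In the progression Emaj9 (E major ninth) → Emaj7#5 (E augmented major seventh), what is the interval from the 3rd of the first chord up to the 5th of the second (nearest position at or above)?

Emaj9 (E major ninth) has G# as its 3rd, and Emaj7#5 (E augmented major seventh) has B# as its 5th.
G# up to B# spans 3 letter names and 4 semitones — a major third.

major third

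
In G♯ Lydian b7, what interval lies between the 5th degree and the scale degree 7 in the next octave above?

Spelling G♯ Lydian b7: G♯ A♯ B♯ C𝄪 D♯ E♯ F♯.
That puts D♯ below F♯.
D♯ up to F♯ is 15 semitones, a half step narrower than a major tenth, so the interval is minor.

minor tenth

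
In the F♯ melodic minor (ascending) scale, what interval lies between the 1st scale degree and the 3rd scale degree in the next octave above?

The scale runs F♯ G♯ A B C♯ D♯ E♯.
The 1st scale degree is F♯ and the degree 3 (up an octave) is A.
10 letter names make it a tenth; at 15 semitones (a half step narrower than major) the quality is minor.

minor tenth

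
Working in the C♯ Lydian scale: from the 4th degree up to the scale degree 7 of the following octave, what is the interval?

P11

The scale runs C♯ D♯ E♯ F𝄪 G♯ A♯ B♯.
That puts F𝄪 below B♯.
From F𝄪 to B♯ is 17 semitones, exactly the perfect eleventh.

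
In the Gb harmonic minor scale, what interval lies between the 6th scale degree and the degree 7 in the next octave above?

augmented ninth

Spelling the Gb harmonic minor scale: Gb Ab Bbb Cb Db Ebb F.
That puts Ebb below F.
From Ebb to F: 15 semitones over a ninth = augmented.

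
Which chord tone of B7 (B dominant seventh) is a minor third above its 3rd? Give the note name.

B7 is spelled B-D#-F#-A.
The 3rd is D#. A minor third above D# is F#.
F# is the chord's 5th.

F#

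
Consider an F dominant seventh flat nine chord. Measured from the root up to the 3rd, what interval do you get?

The chord tones of F7b9 (F dominant seventh flat nine) are F-A-C-E♭-G♭.
That puts F below A.
Counting 3 letters and 4 half steps from F gives a major third.

major third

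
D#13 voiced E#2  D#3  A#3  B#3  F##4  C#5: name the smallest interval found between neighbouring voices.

major second

Adjacent intervals: E#2→D#3 = minor seventh; D#3→A#3 = perfect fifth; A#3→B#3 = major second; B#3→F##4 = perfect fifth; F##4→C#5 = diminished fifth.
The smallest is A#3 to B#3, a major second (2 semitones).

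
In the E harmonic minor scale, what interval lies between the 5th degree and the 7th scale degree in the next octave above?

E harmonic minor: E F# G A B C D#.
That puts B below D#.
Counting 10 letters and 16 half steps from B gives a major tenth.

M10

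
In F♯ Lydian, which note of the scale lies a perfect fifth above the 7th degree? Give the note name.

B#

The scale is F♯ G♯ A♯ B♯ C♯ D♯ E♯.
The 7th degree is E♯; a perfect fifth above that is B♯ — scale degree 4.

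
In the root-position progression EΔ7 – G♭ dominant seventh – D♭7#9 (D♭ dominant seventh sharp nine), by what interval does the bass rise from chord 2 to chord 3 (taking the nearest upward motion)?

P5

The roots are G♭ and D♭.
G♭ up to D♭ spans 5 letter names and 7 semitones — a perfect fifth.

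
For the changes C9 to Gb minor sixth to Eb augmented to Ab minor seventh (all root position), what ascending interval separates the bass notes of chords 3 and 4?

The roots are Eb and Ab.
Counting 4 letters and 5 half steps from Eb gives a perfect fourth.

perfect fourth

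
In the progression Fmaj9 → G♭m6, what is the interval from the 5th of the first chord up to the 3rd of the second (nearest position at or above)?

diminished seventh

Fmaj9 has C as its 5th, and G♭m6 has B𝄫 as its 3rd.
From C to B𝄫: 9 semitones over a seventh = diminished.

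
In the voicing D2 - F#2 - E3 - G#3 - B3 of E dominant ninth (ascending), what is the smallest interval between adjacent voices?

Adjacent intervals: D2→F#2 = major third; F#2→E3 = minor seventh; E3→G#3 = major third; G#3→B3 = minor third.
The smallest is G#3 to B3, a minor third (3 semitones).

minor third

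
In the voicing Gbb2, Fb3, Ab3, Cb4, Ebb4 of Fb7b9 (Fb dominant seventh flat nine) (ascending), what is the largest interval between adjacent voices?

Adjacent intervals: Gbb2→Fb3 = major seventh; Fb3→Ab3 = major third; Ab3→Cb4 = minor third; Cb4→Ebb4 = minor third.
The largest is Gbb2 to Fb3, a major seventh (11 semitones).

major seventh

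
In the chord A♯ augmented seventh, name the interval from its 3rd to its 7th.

A♯7#5 is spelled A♯-C𝄪-E𝄪-G♯.
3rd = C𝄪; 7th = G♯.
From C𝄪 to G♯: 6 semitones over a fifth = diminished.

d5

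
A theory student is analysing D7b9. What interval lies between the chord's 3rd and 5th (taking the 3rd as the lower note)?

D7b9 is spelled D–F#–A–C–Eb.
That puts F# below A.
F# up to A is 3 semitones, a half step narrower than a major third, so the interval is minor.

minor 3rd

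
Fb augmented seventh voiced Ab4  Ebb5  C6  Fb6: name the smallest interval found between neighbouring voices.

diminished fourth

Adjacent intervals: Ab4→Ebb5 = diminished fifth; Ebb5→C6 = augmented sixth; C6→Fb6 = diminished fourth.
The smallest is C6 to Fb6, a diminished fourth (4 semitones).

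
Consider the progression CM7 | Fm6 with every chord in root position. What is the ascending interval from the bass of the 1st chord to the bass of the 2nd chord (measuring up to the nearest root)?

perfect 4th

The roots are C and F.
C up to F spans 4 letter names and 5 semitones — a perfect fourth.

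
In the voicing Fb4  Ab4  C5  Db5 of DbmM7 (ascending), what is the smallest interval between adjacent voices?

m2

Adjacent intervals: Fb4→Ab4 = major third; Ab4→C5 = major third; C5→Db5 = minor second.
The smallest is C5 to Db5, a minor second (1 semitone).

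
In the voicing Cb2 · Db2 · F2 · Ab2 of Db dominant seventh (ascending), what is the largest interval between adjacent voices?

major third

Adjacent intervals: Cb2→Db2 = major second; Db2→F2 = major third; F2→Ab2 = minor third.
The largest is Db2 to F2, a major third (4 semitones).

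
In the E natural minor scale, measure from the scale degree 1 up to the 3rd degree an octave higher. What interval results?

The scale runs E F# G A B C D.
So we need the interval from E up to G.
From E to G: 15 semitones over a tenth = minor.

minor tenth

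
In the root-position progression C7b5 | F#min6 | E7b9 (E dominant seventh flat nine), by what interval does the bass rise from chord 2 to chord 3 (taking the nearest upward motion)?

The roots are F# and E.
F# up to E is 10 semitones, a half step narrower than a major seventh, so the interval is minor.

minor seventh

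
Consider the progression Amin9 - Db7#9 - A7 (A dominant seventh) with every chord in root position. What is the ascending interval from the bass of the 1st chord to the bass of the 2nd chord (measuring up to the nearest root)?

diminished fourth

The roots are A and Db.
A up to Db is 4 semitones, a half step narrower than a perfect fourth, so the interval is diminished.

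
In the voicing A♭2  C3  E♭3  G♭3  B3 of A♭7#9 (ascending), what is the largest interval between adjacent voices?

Adjacent intervals: A♭2→C3 = major third; C3→E♭3 = minor third; E♭3→G♭3 = minor third; G♭3→B3 = augmented third.
The largest is G♭3 to B3, an augmented third (5 semitones).

A3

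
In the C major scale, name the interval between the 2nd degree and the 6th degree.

C major: C D E F G A B.
The 2nd degree is D and the 6th degree is A.
D up to A spans 5 letter names and 7 semitones — a perfect fifth.

perfect 5th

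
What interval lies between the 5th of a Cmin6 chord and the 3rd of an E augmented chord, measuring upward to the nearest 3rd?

The 5th of Cmin6 is G; the 3rd of E augmented is G♯.
G up to G♯ is 1 semitone, a half step wider than a perfect unison, so the interval is augmented.

augmented unison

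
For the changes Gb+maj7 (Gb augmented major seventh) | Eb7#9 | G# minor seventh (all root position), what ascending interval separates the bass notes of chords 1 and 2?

The roots are Gb and Eb.
From Gb to Eb is 9 semitones, exactly the major sixth.

M6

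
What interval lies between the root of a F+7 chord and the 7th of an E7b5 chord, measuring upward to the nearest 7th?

major sixth

The root of F+7 is F; the 7th of E7b5 is D.
Counting 6 letters and 9 half steps from F gives a major sixth.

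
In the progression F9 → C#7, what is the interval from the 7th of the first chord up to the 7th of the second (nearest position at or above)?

The 7th of F9 is Eb; the 7th of C#7 is B.
Eb up to B is 8 semitones, a half step wider than a perfect fifth, so the interval is augmented.

augmented fifth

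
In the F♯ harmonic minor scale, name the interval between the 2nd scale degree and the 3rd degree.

F♯ harmonic minor: F♯ G♯ A B C♯ D E♯.
So we need the interval from G♯ up to A.
From G♯ to A: 1 semitone over a second = minor.

m2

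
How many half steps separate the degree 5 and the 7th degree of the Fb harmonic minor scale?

4

The scale is Fb Gb Abb Bbb Cb Dbb Eb.
Cb up to Eb is a major third — 4 semitones.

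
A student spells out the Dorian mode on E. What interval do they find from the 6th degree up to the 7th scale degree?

E dorian: E F# G A B C# D.
The 6th degree is C# and the scale degree 7 is D.
From C# to D: 1 semitone over a second = minor.

minor second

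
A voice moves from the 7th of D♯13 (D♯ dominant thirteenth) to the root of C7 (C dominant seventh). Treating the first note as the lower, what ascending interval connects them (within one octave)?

diminished octave

D♯13 (D♯ dominant thirteenth) has C♯ as its 7th, and C7 (C dominant seventh) has C as its root.
8 letter names make it an octave; at 11 semitones (a half step narrower than perfect) the quality is diminished.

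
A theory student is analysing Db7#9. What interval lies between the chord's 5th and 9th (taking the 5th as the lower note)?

Spelling the chord: Db F Ab Cb E.
So we need the interval from Ab up to E.
5 letter names make it a fifth; at 8 semitones (a half step wider than perfect) the quality is augmented.

augmented 5th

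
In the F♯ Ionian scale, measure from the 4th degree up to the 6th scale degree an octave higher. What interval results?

Spelling the F♯ Ionian scale: F♯ G♯ A♯ B C♯ D♯ E♯.
That puts B below D♯.
B up to D♯ spans 10 letter names and 16 semitones — a major tenth.

major 10th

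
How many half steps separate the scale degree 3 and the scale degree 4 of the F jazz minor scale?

2

The scale is F G A♭ B♭ C D E.
A♭ up to B♭ is a major second — 2 semitones.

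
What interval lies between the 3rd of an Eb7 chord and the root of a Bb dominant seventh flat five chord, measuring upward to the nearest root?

The 3rd of Eb7 is G; the root of Bb dominant seventh flat five is Bb.
From G to Bb: 3 semitones over a third = minor.

minor third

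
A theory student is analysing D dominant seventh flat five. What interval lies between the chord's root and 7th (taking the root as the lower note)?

D7b5: D–F♯–A♭–C.
So we need the interval from D up to C.
From D to C: 10 semitones over a seventh = minor.

m7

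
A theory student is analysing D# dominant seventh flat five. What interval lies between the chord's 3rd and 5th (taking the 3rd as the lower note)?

diminished 3rd

D#7b5 (D# dominant seventh flat five) is spelled D#-F##-A-C#.
So we need the interval from F## up to A.
3 letter names make it a third; at 2 semitones (a whole step narrower than major) the quality is diminished.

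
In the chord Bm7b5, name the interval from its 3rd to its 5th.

minor third

Bø7 (B half-diminished seventh): B-D-F-A.
So we need the interval from D up to F.
D up to F is 3 semitones, a half step narrower than a major third, so the interval is minor.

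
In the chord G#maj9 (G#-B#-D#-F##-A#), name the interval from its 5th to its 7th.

major third

The 5th is D# and the 7th is F##.
Counting 3 letters and 4 half steps from D# gives a major third.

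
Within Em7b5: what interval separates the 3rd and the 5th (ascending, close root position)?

Eø7 (E half-diminished seventh) is spelled E–G–Bb–D.
So we need the interval from G up to Bb.
G up to Bb is 3 semitones, a half step narrower than a major third, so the interval is minor.

minor 3rd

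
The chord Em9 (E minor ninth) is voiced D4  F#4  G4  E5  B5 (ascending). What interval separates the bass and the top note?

The outer voices are D4 and B5.
D up to B spans 13 letter names and 21 semitones — a major thirteenth.

major thirteenth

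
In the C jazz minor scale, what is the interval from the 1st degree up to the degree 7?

major 7th

Spelling the C jazz minor scale: C D E♭ F G A B.
So we need the interval from C up to B.
Counting 7 letters and 11 half steps from C gives a major seventh.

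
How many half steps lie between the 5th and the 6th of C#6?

2

Spelling the chord: C# E# G# A#.
G# to A# is a major second: 2 semitones.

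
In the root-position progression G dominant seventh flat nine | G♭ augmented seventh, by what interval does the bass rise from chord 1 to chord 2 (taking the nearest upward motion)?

The roots are G and G♭.
8 letter names make it an octave; at 11 semitones (a half step narrower than perfect) the quality is diminished.

diminished 8th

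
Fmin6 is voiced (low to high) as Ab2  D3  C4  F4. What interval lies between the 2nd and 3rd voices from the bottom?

minor seventh

Those voices are D3 and C4.
From D to C: 10 semitones over a seventh = minor.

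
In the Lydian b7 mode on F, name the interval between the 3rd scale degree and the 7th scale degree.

diminished fifth

F lydian dominant: F G A B C D Eb.
That puts A below Eb.
A up to Eb is 6 semitones, a half step narrower than a perfect fifth, so the interval is diminished.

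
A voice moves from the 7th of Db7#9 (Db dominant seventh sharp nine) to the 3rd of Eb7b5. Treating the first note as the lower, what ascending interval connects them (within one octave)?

augmented fifth

The 7th of Db7#9 (Db dominant seventh sharp nine) is Cb; the 3rd of Eb7b5 is G.
Cb up to G is 8 semitones, a half step wider than a perfect fifth, so the interval is augmented.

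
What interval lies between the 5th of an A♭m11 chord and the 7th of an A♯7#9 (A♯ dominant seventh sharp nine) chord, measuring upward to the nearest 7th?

augmented third

The 5th of A♭m11 is E♭; the 7th of A♯7#9 (A♯ dominant seventh sharp nine) is G♯.
3 letter names make it a third; at 5 semitones (a half step wider than major) the quality is augmented.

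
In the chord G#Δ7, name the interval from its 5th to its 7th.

G#maj7 is spelled G#–B#–D#–F##.
5th = D#; 7th = F##.
D# up to F## spans 3 letter names and 4 semitones — a major third.

major third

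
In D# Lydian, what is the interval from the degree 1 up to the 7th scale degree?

Spelling D# Lydian: D# E# F## G## A# B# C##.
Degree 1 = D#; 7th scale degree = C##.
From D# to C## is 11 semitones, exactly the major seventh.

major 7th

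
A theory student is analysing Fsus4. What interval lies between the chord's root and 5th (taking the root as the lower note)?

perfect fifth

The chord tones of Fsus4 (F sus4) are F–Bb–C.
Root = F; 5th = C.
From F to C is 7 semitones, exactly the perfect fifth.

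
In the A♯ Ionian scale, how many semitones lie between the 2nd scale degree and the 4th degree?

3

The scale is A♯ B♯ C𝄪 D♯ E♯ F𝄪 G𝄪.
B♯ up to D♯ is a minor third — 3 semitones.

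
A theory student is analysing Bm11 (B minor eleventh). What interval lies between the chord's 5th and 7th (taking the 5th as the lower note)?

minor 3rd

B minor eleventh: B-D-F#-A-C#-E.
5th = F#; 7th = A.
3 letter names make it a third; at 3 semitones (a half step narrower than major) the quality is minor.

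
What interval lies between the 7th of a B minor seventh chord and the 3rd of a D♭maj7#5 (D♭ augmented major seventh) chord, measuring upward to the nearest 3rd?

B minor seventh has A as its 7th, and D♭maj7#5 (D♭ augmented major seventh) has F as its 3rd.
A up to F is 8 semitones, a half step narrower than a major sixth, so the interval is minor.

minor sixth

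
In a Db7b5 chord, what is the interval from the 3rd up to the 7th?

d5

Db dominant seventh flat five: Db, F, Abb, Cb.
The 3rd is F and the 7th is Cb.
5 letter names make it a fifth; at 6 semitones (a half step narrower than perfect) the quality is diminished.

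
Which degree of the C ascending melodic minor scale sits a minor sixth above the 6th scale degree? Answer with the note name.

The scale is C D Eb F G A B.
The 6th scale degree is A; a minor sixth above that is F — scale degree 4.

F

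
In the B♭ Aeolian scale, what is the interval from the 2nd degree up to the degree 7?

minor 6th

Spelling the B♭ Aeolian scale: B♭ C D♭ E♭ F G♭ A♭.
That puts C below A♭.
C up to A♭ is 8 semitones, a half step narrower than a major sixth, so the interval is minor.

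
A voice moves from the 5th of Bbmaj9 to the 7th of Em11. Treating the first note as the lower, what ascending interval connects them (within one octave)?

The 5th of Bbmaj9 is F; the 7th of Em11 is D.
Counting 6 letters and 9 half steps from F gives a major sixth.

M6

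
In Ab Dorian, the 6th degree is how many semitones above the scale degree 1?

The scale is Ab Bb Cb Db Eb F Gb.
Ab up to F is a major sixth — 9 semitones.

9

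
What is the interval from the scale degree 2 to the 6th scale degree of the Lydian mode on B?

B lydian: B C# D# E# F# G# A#.
That puts C# below G#.
From C# to G# is 7 semitones, exactly the perfect fifth.

perfect fifth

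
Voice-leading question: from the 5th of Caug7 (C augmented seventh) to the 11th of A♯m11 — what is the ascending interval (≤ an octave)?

Caug7 (C augmented seventh) has G♯ as its 5th, and A♯m11 has D♯ as its 11th.
Counting 5 letters and 7 half steps from G♯ gives a perfect fifth.

P5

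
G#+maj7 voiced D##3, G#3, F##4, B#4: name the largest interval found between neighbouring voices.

major seventh

Adjacent intervals: D##3→G#3 = diminished fourth; G#3→F##4 = major seventh; F##4→B#4 = perfect fourth.
The largest is G#3 to F##4, a major seventh (11 semitones).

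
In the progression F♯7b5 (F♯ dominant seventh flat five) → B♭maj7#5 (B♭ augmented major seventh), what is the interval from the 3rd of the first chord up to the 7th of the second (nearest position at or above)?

diminished octave

F♯7b5 (F♯ dominant seventh flat five) has A♯ as its 3rd, and B♭maj7#5 (B♭ augmented major seventh) has A as its 7th.
From A♯ to A: 11 semitones over an octave = diminished.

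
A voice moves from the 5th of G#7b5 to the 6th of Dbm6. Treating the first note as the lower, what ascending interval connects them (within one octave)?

minor sixth

G#7b5 has D as its 5th, and Dbm6 has Bb as its 6th.
6 letter names make it a sixth; at 8 semitones (a half step narrower than major) the quality is minor.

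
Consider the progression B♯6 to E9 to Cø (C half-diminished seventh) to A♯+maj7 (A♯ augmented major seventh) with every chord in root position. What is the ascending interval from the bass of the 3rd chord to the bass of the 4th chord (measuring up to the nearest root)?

augmented 6th

The roots are C and A♯.
6 letter names make it a sixth; at 10 semitones (a half step wider than major) the quality is augmented.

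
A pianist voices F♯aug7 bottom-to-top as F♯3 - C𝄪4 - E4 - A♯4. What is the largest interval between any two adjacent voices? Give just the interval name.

augmented fifth

Adjacent intervals: F♯3→C𝄪4 = augmented fifth; C𝄪4→E4 = diminished third; E4→A♯4 = augmented fourth.
The largest is F♯3 to C𝄪4, an augmented fifth (8 semitones).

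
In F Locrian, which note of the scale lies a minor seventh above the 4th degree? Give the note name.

The scale is F Gb Ab Bb Cb Db Eb.
The 4th degree is Bb; a minor seventh above that is Ab — scale degree 3.

Ab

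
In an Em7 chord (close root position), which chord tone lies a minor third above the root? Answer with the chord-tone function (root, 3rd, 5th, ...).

E-7 (E minor seventh) is spelled E, G, B, D.
The root is E. A minor third above E is G.
G is the chord's 3rd.

3rd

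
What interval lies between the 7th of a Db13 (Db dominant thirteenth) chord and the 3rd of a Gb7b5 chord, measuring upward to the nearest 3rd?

The 7th of Db13 (Db dominant thirteenth) is Cb; the 3rd of Gb7b5 is Bb.
Cb up to Bb spans 7 letter names and 11 semitones — a major seventh.

major seventh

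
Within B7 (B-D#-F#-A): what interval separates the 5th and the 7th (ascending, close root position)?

So we need the interval from F# up to A.
From F# to A: 3 semitones over a third = minor.

minor third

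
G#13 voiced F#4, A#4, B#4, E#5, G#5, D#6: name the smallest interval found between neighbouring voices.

major second

Adjacent intervals: F#4→A#4 = major third; A#4→B#4 = major second; B#4→E#5 = perfect fourth; E#5→G#5 = minor third; G#5→D#6 = perfect fifth.
The smallest is A#4 to B#4, a major second (2 semitones).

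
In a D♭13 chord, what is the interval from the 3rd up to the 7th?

Spelling the chord: D♭, F, A♭, C♭, E♭, B♭.
So we need the interval from F up to C♭.
F up to C♭ is 6 semitones, a half step narrower than a perfect fifth, so the interval is diminished.

diminished 5th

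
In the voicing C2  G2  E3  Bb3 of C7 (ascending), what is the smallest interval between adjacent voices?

diminished 5th

Adjacent intervals: C2→G2 = perfect fifth; G2→E3 = major sixth; E3→Bb3 = diminished fifth.
The smallest is E3 to Bb3, a diminished fifth (6 semitones).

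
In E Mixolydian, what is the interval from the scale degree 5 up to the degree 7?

The scale runs E F# G# A B C# D.
Scale degree 5 = B; degree 7 = D.
B up to D is 3 semitones, a half step narrower than a major third, so the interval is minor.

m3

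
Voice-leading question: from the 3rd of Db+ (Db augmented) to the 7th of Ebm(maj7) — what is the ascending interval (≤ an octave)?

The 3rd of Db+ (Db augmented) is F; the 7th of Ebm(maj7) is D.
Counting 6 letters and 9 half steps from F gives a major sixth.

major 6th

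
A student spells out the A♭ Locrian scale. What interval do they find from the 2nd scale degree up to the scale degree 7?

Spelling the A♭ Locrian scale: A♭ B𝄫 C♭ D♭ E𝄫 F♭ G♭.
So we need the interval from B𝄫 up to G♭.
Counting 6 letters and 9 half steps from B𝄫 gives a major sixth.

M6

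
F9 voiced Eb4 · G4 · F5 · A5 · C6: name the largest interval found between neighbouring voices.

minor seventh

Adjacent intervals: Eb4→G4 = major third; G4→F5 = minor seventh; F5→A5 = major third; A5→C6 = minor third.
The largest is G4 to F5, a minor seventh (10 semitones).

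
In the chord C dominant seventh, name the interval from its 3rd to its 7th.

diminished fifth

C7 is spelled C–E–G–Bb.
So we need the interval from E up to Bb.
5 letter names make it a fifth; at 6 semitones (a half step narrower than perfect) the quality is diminished.
This 3–7 tritone is the characteristic tension at the heart of the dominant sound.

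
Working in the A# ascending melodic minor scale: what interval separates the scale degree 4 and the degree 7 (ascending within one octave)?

augmented fourth

A# melodic minor: A# B# C# D# E# F## G##.
Scale degree 4 = D#; degree 7 = G##.
D# up to G## is 6 semitones, a half step wider than a perfect fourth, so the interval is augmented.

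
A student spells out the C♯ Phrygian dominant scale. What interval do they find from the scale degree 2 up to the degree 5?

The scale runs C♯ D E♯ F♯ G♯ A B.
The scale degree 2 is D and the 5th scale degree is G♯.
From D to G♯: 6 semitones over a fourth = augmented.

augmented fourth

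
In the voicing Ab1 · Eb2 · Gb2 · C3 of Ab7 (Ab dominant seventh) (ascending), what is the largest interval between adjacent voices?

perfect 5th

Adjacent intervals: Ab1→Eb2 = perfect fifth; Eb2→Gb2 = minor third; Gb2→C3 = augmented fourth.
The largest is Ab1 to Eb2, a perfect fifth (7 semitones).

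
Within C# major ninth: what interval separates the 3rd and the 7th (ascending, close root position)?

C#maj9 (C# major ninth) is spelled C# E# G# B# D#.
The 3rd is E# and the 7th is B#.
Counting 5 letters and 7 half steps from E# gives a perfect fifth.

P5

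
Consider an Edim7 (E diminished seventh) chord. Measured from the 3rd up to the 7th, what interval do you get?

E diminished seventh: E–G–B♭–D♭.
3rd = G; 7th = D♭.
5 letter names make it a fifth; at 6 semitones (a half step narrower than perfect) the quality is diminished.

diminished 5th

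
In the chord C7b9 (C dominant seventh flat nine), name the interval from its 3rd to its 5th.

minor 3rd

Spelling the chord: C–E–G–B♭–D♭.
3rd = E; 5th = G.
3 letter names make it a third; at 3 semitones (a half step narrower than major) the quality is minor.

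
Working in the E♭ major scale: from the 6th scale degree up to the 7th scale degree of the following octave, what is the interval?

E♭ major: E♭ F G A♭ B♭ C D.
6th scale degree = C; degree 7 (up an octave) = D.
C up to D spans 9 letter names and 14 semitones — a major ninth.

major ninth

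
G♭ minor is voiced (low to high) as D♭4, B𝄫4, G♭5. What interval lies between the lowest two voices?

minor 6th

Those voices are D♭4 and B𝄫4.
D♭ up to B𝄫 is 8 semitones, a half step narrower than a major sixth, so the interval is minor.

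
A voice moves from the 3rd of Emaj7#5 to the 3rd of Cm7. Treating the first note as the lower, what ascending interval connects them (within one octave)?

diminished 6th

Emaj7#5 has G# as its 3rd, and Cm7 has Eb as its 3rd.
From G# to Eb: 7 semitones over a sixth = diminished.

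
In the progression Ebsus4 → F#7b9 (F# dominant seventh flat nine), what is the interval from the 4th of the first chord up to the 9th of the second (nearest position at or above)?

Ebsus4 has Ab as its 4th, and F#7b9 (F# dominant seventh flat nine) has G as its 9th.
From Ab to G is 11 semitones, exactly the major seventh.

M7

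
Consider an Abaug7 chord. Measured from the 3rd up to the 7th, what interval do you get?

Ab7#5 (Ab augmented seventh): Ab–C–E–Gb.
So we need the interval from C up to Gb.
From C to Gb: 6 semitones over a fifth = diminished.

diminished 5th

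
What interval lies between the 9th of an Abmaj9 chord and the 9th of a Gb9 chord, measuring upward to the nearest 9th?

Abmaj9 has Bb as its 9th, and Gb9 has Ab as its 9th.
From Bb to Ab: 10 semitones over a seventh = minor.

minor seventh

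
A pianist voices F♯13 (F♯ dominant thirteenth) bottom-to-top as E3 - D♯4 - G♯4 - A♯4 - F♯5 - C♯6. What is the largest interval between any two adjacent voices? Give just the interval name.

Adjacent intervals: E3→D♯4 = major seventh; D♯4→G♯4 = perfect fourth; G♯4→A♯4 = major second; A♯4→F♯5 = minor sixth; F♯5→C♯6 = perfect fifth.
The largest is E3 to D♯4, a major seventh (11 semitones).

major seventh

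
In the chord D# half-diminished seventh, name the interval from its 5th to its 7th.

D#ø: D# F# A C#.
The 5th is A and the 7th is C#.
Counting 3 letters and 4 half steps from A gives a major third.

major 3rd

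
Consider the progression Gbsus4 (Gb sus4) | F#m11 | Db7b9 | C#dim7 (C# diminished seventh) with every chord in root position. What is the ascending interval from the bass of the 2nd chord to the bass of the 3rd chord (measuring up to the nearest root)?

diminished 6th

The roots are F# and Db.
From F# to Db: 7 semitones over a sixth = diminished.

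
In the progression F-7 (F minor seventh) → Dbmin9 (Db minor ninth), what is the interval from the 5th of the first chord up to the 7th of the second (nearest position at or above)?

diminished octave

F-7 (F minor seventh) has C as its 5th, and Dbmin9 (Db minor ninth) has Cb as its 7th.
8 letter names make it an octave; at 11 semitones (a half step narrower than perfect) the quality is diminished.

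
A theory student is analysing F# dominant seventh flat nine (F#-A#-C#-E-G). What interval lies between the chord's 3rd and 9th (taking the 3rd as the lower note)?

diminished 7th

3rd = A#; 9th = G.
From A# to G: 9 semitones over a seventh = diminished.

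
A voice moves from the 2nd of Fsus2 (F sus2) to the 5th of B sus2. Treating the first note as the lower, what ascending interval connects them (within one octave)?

major seventh

Fsus2 (F sus2) has G as its 2nd, and B sus2 has F# as its 5th.
From G to F# is 11 semitones, exactly the major seventh.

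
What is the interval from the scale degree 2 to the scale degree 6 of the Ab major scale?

P5

The scale runs Ab Bb C Db Eb F G.
So we need the interval from Bb up to F.
Counting 5 letters and 7 half steps from Bb gives a perfect fifth.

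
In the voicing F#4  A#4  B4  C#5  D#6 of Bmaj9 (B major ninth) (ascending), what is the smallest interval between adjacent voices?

Adjacent intervals: F#4→A#4 = major third; A#4→B4 = minor second; B4→C#5 = major second; C#5→D#6 = major ninth.
The smallest is A#4 to B4, a minor second (1 semitone).

minor 2nd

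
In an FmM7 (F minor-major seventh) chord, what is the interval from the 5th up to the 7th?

The chord tones of Fm(maj7) are F–Ab–C–E.
5th = C; 7th = E.
C up to E spans 3 letter names and 4 semitones — a major third.

major third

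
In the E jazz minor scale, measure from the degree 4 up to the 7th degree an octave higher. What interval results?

Spelling the E jazz minor scale: E F# G A B C# D#.
So we need the interval from A up to D#.
11 letter names make it an eleventh; at 18 semitones (a half step wider than perfect) the quality is augmented.

augmented eleventh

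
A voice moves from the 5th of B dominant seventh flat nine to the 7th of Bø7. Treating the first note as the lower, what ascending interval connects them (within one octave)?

m3

B dominant seventh flat nine has F# as its 5th, and Bø7 has A as its 7th.
3 letter names make it a third; at 3 semitones (a half step narrower than major) the quality is minor.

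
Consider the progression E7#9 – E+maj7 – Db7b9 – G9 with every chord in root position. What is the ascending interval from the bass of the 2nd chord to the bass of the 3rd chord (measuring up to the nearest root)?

diminished seventh

The roots are E and Db.
E up to Db is 9 semitones, a whole step narrower than a major seventh, so the interval is diminished.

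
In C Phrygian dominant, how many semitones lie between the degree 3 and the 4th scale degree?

The scale is C Db E F G Ab Bb.
E up to F is a minor second — 1 semitone.

1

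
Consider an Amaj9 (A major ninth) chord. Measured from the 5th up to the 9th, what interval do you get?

Amaj9 is spelled A, C#, E, G#, B.
That puts E below B.
E up to B spans 5 letter names and 7 semitones — a perfect fifth.

perfect fifth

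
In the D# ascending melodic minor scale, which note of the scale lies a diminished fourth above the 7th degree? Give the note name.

F#

The scale is D# E# F# G# A# B# C##.
The 7th degree is C##; a diminished fourth above that is F# — scale degree 3.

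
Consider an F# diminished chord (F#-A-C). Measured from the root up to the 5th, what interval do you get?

So we need the interval from F# up to C.
5 letter names make it a fifth; at 6 semitones (a half step narrower than perfect) the quality is diminished.

diminished fifth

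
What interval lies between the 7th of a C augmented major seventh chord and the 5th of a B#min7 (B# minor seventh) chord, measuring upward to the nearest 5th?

The 7th of C augmented major seventh is B; the 5th of B#min7 (B# minor seventh) is F##.
B up to F## is 8 semitones, a half step wider than a perfect fifth, so the interval is augmented.

augmented fifth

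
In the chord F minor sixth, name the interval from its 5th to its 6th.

major second

Fmin6: F-Ab-C-D.
The 5th is C and the 6th is D.
C up to D spans 2 letter names and 2 semitones — a major second.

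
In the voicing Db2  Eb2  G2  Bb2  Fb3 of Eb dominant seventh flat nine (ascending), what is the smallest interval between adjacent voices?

major second

Adjacent intervals: Db2→Eb2 = major second; Eb2→G2 = major third; G2→Bb2 = minor third; Bb2→Fb3 = diminished fifth.
The smallest is Db2 to Eb2, a major second (2 semitones).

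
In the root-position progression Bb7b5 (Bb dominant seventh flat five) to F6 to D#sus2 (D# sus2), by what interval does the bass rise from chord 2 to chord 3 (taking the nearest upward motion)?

The roots are F and D#.
From F to D#: 10 semitones over a sixth = augmented.

augmented sixth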